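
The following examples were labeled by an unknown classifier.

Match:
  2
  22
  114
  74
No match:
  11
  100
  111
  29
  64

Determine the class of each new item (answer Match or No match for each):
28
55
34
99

No match, No match, Match, No match

The simplest hypothesis consistent with all the labels is: ≡ 2 (mod 4).
28 → 28 mod 4 = 0 → No match.
55 → 55 mod 4 = 3 → No match.
34 → 34 mod 4 = 2 → Match.
99 → 99 mod 4 = 3 → No match.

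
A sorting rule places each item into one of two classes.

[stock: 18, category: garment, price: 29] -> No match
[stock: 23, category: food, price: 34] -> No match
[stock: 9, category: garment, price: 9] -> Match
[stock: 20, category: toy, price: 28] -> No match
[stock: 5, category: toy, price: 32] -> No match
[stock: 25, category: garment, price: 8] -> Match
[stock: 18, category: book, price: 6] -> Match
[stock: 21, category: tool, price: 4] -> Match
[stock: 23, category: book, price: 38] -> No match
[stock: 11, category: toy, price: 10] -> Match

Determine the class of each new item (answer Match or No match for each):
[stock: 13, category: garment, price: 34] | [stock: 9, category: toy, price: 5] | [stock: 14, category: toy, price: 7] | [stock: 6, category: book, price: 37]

No match, Match, Match, No match

The pattern is that an item is 'Match' exactly when: price ≤ 10.
[stock: 13, category: garment, price: 34]: price = 34 — doesn't qualify, so No match.
[stock: 9, category: toy, price: 5]: price = 5 — meets the rule, so Match.
[stock: 14, category: toy, price: 7]: price = 7 — meets the rule, so Match.
[stock: 6, category: book, price: 37]: price = 37 — doesn't qualify, so No match.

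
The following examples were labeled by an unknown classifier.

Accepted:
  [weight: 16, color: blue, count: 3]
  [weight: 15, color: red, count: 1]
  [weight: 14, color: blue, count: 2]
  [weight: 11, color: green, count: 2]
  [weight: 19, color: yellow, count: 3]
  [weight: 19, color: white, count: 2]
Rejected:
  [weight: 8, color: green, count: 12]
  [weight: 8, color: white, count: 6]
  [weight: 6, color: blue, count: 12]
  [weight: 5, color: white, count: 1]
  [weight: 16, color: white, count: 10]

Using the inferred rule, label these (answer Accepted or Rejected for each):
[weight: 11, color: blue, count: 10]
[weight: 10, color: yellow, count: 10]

Rejected, Rejected

Every 'Accepted' example satisfies: count ≤ 3 AND weight ≥ 6. None of the 'Rejected' examples do.
[weight: 11, color: blue, count: 10] → count = 10, weight = 11 → Rejected. [weight: 10, color: yellow, count: 10] → count = 10, weight = 10 → Rejected.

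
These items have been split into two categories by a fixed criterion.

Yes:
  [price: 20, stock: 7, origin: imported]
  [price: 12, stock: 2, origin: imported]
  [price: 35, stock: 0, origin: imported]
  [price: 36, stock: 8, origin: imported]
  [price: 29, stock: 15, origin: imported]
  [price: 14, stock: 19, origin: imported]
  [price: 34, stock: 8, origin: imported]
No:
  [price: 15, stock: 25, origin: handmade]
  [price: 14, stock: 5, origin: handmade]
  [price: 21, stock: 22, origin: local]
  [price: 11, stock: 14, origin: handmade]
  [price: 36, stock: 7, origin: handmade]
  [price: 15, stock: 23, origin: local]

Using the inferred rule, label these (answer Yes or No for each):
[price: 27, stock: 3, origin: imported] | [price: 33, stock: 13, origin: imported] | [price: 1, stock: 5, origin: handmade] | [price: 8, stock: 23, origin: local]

The distinguishing property — origin is imported — holds for all the 'Yes' cases and none of the 'No' cases.
[price: 27, stock: 3, origin: imported]: origin is imported, checks out → Yes.
[price: 33, stock: 13, origin: imported]: origin is imported, checks out → Yes.
[price: 1, stock: 5, origin: handmade]: origin is handmade, fails this test → No.
[price: 8, stock: 23, origin: local]: origin is local, fails this test → No.

Yes, Yes, No, No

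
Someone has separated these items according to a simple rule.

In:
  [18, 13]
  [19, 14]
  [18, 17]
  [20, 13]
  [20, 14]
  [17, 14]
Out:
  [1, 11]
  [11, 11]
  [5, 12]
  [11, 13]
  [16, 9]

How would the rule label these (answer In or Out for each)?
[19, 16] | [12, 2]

In, Out

The pattern is that an item is 'In' exactly when: sum ≥ 31.
[19, 16]: 19+16 = 35, qualifies → In. [12, 2]: 12+2 = 14, fails the rule → Out.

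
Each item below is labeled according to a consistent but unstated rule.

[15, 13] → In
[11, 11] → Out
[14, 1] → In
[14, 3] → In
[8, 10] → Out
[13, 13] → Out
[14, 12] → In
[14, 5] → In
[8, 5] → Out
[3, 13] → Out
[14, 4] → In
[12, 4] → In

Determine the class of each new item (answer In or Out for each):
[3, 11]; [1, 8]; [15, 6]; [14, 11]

The common property of the 'In' items is: first > second AND sum ≥ 15. No 'Out' item has it.
[3, 11] — 3 < 11, 3+11 = 14, hence Out. [1, 8] — 1 < 8, 1+8 = 9, hence Out. [15, 6] — 15 > 6, 15+6 = 21, hence In. [14, 11] — 14 > 11, 14+11 = 25, hence In.

Out, Out, In, In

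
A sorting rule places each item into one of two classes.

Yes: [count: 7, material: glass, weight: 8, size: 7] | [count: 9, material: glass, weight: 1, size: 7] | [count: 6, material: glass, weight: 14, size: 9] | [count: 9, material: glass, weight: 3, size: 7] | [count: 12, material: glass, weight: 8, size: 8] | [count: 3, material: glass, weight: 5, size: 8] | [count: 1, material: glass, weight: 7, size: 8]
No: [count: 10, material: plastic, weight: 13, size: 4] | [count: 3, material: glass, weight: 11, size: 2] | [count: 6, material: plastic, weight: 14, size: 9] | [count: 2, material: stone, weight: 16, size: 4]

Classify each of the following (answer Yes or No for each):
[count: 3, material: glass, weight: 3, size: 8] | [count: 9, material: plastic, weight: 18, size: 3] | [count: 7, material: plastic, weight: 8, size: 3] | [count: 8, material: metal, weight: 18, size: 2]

A rule that fits every label: material is glass AND size ≥ 4 — true of each 'Yes' example, false of each 'No' one.
[count: 3, material: glass, weight: 3, size: 8]: Yes (material is glass, size = 8).
[count: 9, material: plastic, weight: 18, size: 3]: No (material is plastic, size = 3).
[count: 7, material: plastic, weight: 8, size: 3]: No (material is plastic, size = 3).
[count: 8, material: metal, weight: 18, size: 2]: No (material is metal, size = 2).

Yes, No, No, No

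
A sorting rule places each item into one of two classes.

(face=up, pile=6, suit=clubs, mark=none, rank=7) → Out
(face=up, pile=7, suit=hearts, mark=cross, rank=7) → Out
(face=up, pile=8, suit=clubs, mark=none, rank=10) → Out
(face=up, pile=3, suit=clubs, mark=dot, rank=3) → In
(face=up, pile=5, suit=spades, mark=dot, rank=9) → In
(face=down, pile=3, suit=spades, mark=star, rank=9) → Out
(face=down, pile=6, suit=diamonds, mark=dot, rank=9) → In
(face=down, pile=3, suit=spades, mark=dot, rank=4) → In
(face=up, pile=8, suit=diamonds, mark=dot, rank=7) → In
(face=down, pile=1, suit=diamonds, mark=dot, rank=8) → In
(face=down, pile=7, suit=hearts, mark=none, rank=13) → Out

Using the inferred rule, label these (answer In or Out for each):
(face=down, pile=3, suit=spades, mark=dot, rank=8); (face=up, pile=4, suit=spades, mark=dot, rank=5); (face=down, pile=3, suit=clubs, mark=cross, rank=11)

In, In, Out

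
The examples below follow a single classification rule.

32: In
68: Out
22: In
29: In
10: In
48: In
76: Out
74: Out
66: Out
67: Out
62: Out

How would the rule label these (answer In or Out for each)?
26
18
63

The rule appears to be: at most 48.
26: 26 ≤ 48, checks out → In.
18: 18 ≤ 48, checks out → In.
63: 63 > 48, fails the rule → Out.

In, In, Out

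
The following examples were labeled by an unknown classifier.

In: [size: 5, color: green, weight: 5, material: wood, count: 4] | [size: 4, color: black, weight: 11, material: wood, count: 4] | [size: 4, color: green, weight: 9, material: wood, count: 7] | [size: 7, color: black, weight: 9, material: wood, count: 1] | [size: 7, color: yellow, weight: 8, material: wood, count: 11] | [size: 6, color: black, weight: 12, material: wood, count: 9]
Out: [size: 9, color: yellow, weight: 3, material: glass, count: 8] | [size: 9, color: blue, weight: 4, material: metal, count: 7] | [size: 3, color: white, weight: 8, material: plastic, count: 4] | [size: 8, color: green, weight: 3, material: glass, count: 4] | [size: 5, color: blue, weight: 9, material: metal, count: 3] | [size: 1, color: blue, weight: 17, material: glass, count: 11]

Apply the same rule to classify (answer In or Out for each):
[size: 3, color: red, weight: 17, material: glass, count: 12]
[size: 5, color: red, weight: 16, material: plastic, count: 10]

Out, Out

The pattern is that an item is 'In' exactly when: material is wood.
[size: 3, color: red, weight: 17, material: glass, count: 12] — material is glass, hence Out. [size: 5, color: red, weight: 16, material: plastic, count: 10] — material is plastic, hence Out.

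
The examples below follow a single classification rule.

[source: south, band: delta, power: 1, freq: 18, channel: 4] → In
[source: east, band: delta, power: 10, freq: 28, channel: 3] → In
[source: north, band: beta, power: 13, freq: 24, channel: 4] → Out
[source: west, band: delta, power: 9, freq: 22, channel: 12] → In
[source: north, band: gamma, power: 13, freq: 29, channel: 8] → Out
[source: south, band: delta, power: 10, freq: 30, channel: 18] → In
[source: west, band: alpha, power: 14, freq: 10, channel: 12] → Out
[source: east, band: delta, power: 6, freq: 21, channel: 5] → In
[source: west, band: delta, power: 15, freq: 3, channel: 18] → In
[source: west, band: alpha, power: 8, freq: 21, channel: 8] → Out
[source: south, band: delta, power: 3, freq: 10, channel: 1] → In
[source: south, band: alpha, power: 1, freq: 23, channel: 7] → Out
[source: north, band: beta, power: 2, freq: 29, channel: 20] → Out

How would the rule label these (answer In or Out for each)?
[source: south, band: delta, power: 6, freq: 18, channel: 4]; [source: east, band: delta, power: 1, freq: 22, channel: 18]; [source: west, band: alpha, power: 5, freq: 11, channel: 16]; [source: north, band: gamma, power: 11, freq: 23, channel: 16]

All 'In' examples share one property — band is delta — and every 'Out' example lacks it.

In, In, Out, Out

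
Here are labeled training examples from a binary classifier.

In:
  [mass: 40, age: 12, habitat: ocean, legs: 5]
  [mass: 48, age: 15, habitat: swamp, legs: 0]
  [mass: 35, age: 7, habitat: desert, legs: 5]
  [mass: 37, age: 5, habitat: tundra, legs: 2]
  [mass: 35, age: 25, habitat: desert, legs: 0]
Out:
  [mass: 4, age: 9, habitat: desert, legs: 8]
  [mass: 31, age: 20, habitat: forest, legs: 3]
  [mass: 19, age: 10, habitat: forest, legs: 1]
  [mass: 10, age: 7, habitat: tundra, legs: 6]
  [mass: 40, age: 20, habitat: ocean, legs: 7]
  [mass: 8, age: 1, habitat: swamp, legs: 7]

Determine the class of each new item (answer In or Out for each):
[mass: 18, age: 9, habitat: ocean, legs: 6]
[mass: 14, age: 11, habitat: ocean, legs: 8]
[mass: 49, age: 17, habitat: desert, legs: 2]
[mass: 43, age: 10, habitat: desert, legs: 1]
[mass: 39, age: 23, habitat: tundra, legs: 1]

Out, Out, In, In, In

'In' ⟺ legs ≤ 5 AND mass ≥ 35.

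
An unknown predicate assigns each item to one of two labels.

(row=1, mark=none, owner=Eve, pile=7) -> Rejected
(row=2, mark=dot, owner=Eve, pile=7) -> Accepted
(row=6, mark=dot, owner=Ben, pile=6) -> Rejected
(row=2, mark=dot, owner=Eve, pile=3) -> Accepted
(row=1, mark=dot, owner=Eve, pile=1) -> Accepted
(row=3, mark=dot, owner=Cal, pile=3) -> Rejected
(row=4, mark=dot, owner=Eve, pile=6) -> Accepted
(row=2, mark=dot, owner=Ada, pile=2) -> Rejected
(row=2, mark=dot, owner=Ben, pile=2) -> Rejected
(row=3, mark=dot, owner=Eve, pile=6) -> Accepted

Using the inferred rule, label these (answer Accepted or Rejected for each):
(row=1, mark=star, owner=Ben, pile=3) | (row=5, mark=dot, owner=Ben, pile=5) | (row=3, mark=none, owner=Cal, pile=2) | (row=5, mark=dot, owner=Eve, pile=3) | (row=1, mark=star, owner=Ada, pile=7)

Every 'Accepted' example satisfies: mark is dot AND owner is Eve. None of the 'Rejected' examples do.
(row=1, mark=star, owner=Ben, pile=3): mark is star, owner is Ben, does not satisfy this → Rejected. (row=5, mark=dot, owner=Ben, pile=5): mark is dot, owner is Ben, does not satisfy this → Rejected. (row=3, mark=none, owner=Cal, pile=2): mark is none, owner is Cal, does not satisfy this → Rejected. (row=5, mark=dot, owner=Eve, pile=3): mark is dot, owner is Eve, has this property → Accepted. (row=1, mark=star, owner=Ada, pile=7): mark is star, owner is Ada, does not satisfy this → Rejected.

Rejected, Rejected, Rejected, Accepted, Rejected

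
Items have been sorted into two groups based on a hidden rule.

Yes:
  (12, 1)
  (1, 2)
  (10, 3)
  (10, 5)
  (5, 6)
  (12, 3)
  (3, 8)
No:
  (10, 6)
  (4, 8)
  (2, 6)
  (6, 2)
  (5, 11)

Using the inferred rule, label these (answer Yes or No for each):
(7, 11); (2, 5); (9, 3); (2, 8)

No, Yes, No, No

The classifier is using: sum is odd.
(7, 11) → 7+11 = 18 → No.
(2, 5) → 2+5 = 7 → Yes.
(9, 3) → 9+3 = 12 → No.
(2, 8) → 2+8 = 10 → No.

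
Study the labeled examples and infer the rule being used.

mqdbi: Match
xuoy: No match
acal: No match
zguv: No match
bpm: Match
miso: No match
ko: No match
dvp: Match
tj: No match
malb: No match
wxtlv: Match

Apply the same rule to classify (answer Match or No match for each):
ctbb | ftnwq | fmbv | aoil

Rule: odd length. This holds for each 'Match' example and fails for each 'No match' one.
ctbb: length 4, doesn't qualify → No match. ftnwq: length 5, passes → Match. fmbv: length 4, doesn't qualify → No match. aoil: length 4, doesn't qualify → No match.

No match, Match, No match, No match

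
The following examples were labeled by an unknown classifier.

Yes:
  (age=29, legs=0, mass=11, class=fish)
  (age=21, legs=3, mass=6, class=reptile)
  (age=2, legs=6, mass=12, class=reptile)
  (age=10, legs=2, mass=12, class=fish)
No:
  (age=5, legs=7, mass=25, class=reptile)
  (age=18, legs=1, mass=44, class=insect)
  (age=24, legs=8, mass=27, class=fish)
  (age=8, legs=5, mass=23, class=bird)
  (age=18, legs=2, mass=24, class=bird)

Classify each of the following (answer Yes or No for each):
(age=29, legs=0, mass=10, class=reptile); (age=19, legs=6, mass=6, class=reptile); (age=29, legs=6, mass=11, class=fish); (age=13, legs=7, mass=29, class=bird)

The classifier is using: mass ≤ 12.

Yes, Yes, Yes, No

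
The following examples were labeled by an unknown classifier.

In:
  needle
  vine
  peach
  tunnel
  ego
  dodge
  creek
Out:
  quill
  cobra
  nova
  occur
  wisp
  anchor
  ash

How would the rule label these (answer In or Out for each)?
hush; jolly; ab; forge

Out, Out, Out, In

Rule: contains 'e'. This holds for each 'In' example and fails for each 'Out' one.
hush — no 'e', hence Out.
jolly — no 'e', hence Out.
ab — no 'e', hence Out.
forge — has 'e', hence In.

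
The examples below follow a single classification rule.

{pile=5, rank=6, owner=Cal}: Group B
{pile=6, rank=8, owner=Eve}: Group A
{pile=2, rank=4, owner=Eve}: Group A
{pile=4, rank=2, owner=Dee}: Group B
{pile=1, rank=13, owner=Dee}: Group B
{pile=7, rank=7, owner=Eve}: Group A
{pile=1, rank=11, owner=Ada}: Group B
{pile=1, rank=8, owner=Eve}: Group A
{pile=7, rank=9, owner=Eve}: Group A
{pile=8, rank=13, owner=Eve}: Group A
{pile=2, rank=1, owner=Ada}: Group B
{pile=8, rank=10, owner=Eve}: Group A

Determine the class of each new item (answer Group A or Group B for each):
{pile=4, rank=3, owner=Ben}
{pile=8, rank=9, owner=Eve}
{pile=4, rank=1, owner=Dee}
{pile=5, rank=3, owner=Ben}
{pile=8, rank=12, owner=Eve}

Group B, Group A, Group B, Group B, Group A

Rule: owner is Eve. This holds for each 'Group A' example and fails for each 'Group B' one.
Group B: {pile=4, rank=3, owner=Ben}, since owner is Ben.
Group A: {pile=8, rank=9, owner=Eve}, since owner is Eve.
Group B: {pile=4, rank=1, owner=Dee}, since owner is Dee.
Group B: {pile=5, rank=3, owner=Ben}, since owner is Ben.
Group A: {pile=8, rank=12, owner=Eve}, since owner is Eve.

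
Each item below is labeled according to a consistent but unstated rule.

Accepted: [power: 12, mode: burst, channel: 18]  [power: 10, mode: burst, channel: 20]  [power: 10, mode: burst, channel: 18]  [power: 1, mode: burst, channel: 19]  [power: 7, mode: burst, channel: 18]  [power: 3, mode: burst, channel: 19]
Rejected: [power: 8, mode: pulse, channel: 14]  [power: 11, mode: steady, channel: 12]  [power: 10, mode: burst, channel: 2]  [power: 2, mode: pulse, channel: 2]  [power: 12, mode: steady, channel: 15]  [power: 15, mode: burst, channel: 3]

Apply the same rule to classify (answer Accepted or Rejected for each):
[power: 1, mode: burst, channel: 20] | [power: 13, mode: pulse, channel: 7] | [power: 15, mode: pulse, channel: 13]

The classifier is using: channel ≥ 18.
[power: 1, mode: burst, channel: 20]: channel = 20, meets the rule → Accepted. [power: 13, mode: pulse, channel: 7]: channel = 7, lacks this property → Rejected. [power: 15, mode: pulse, channel: 13]: channel = 13, lacks this property → Rejected.

Accepted, Rejected, Rejected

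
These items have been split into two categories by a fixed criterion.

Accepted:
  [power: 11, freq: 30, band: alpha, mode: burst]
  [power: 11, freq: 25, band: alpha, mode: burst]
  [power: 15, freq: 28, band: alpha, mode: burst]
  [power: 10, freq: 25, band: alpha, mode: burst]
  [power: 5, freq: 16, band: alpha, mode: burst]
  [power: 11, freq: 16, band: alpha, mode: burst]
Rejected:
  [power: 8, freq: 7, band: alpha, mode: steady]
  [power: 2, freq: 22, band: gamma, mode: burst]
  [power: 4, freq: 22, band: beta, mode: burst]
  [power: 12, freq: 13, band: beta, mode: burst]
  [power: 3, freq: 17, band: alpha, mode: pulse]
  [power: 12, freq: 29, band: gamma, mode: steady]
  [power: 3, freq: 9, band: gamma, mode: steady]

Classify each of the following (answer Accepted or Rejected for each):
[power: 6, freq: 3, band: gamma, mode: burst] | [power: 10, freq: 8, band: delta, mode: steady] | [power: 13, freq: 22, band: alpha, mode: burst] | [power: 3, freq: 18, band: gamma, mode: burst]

Rejected, Rejected, Accepted, Rejected

Every 'Accepted' example satisfies: mode is burst AND band is alpha. None of the 'Rejected' examples do.
[power: 6, freq: 3, band: gamma, mode: burst] → mode is burst, band is gamma → Rejected. [power: 10, freq: 8, band: delta, mode: steady] → mode is steady, band is delta → Rejected. [power: 13, freq: 22, band: alpha, mode: burst] → mode is burst, band is alpha → Accepted. [power: 3, freq: 18, band: gamma, mode: burst] → mode is burst, band is gamma → Rejected.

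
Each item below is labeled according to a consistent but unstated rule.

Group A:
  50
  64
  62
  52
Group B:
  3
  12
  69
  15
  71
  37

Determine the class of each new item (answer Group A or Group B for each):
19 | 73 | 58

Group B, Group B, Group A

The common property of the 'Group A' items is: even AND at least 15. No 'Group B' item has it.
19: Group B (19 is odd, 19 ≥ 15).
73: Group B (73 is odd, 73 ≥ 15).
58: Group A (58 is even, 58 ≥ 15).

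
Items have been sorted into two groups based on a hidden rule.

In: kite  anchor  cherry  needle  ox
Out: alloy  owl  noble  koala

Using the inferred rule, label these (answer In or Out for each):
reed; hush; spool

The distinguishing property — even length — holds for all the 'In' cases and none of the 'Out' cases.
In: reed, since length 4. In: hush, since length 4. Out: spool, since length 5.

In, In, Out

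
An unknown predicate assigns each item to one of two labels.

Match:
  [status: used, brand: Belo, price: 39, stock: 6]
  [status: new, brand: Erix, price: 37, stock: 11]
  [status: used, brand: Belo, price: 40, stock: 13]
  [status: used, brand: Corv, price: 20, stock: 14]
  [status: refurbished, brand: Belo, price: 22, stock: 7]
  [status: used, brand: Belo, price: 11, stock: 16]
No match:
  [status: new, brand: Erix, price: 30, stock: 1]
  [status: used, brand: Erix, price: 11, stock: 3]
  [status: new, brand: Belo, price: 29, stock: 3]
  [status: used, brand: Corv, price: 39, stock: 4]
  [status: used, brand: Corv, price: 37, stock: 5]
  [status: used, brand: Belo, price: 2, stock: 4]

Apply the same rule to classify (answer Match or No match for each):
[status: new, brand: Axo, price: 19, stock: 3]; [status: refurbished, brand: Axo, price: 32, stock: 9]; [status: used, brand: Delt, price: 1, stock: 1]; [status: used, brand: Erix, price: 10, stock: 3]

No match, Match, No match, No match

The classifier is using: stock ≥ 6.
[status: new, brand: Axo, price: 19, stock: 3]: stock = 3, does not pass → No match. [status: refurbished, brand: Axo, price: 32, stock: 9]: stock = 9, matches → Match. [status: used, brand: Delt, price: 1, stock: 1]: stock = 1, does not pass → No match. [status: used, brand: Erix, price: 10, stock: 3]: stock = 3, does not pass → No match.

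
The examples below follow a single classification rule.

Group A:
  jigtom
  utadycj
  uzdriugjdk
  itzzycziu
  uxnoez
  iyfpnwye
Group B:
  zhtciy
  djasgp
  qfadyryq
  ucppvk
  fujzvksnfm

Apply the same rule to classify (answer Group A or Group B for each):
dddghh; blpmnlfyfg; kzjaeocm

Rule: has ≥ 2 vowels. This holds for each 'Group A' example and fails for each 'Group B' one.
dddghh → 0 vowels → Group B. blpmnlfyfg → 0 vowels → Group B. kzjaeocm → 3 vowels → Group A.

Group B, Group B, Group A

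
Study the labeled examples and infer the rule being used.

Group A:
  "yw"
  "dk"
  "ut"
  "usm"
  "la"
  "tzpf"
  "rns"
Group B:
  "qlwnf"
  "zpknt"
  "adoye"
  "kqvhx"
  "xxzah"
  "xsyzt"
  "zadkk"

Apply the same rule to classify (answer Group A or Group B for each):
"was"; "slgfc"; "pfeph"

The classifier is using: length ≤ 4.
"was" → length 3 → Group A. "slgfc" → length 5 → Group B. "pfeph" → length 5 → Group B.

Group A, Group B, Group B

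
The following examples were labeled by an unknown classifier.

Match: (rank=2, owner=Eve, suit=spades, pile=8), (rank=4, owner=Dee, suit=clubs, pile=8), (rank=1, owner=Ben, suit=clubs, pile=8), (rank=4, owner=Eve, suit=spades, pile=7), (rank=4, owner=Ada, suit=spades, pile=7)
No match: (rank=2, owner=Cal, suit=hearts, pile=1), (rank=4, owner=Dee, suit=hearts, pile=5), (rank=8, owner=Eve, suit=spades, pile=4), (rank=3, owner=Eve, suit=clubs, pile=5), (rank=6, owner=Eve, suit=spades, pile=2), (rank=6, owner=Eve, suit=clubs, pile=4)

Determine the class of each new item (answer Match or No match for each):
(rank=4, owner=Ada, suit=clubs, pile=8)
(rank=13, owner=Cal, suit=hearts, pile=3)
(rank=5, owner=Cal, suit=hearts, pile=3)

Match, No match, No match

The rule appears to be: pile ≥ 7.
(rank=4, owner=Ada, suit=clubs, pile=8): pile = 8 — has this property, so Match.
(rank=13, owner=Cal, suit=hearts, pile=3): pile = 3 — does not pass, so No match.
(rank=5, owner=Cal, suit=hearts, pile=3): pile = 3 — does not pass, so No match.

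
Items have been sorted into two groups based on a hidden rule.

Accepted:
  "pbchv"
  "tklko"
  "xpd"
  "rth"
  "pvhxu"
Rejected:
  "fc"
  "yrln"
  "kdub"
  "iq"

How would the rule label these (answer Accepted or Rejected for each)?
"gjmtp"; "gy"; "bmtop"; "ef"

Accepted, Rejected, Accepted, Rejected

Comparing the two groups points to one rule — odd length.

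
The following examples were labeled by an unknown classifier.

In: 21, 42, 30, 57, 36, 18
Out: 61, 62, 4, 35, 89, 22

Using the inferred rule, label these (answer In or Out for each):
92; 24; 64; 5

Comparing the two groups points to one rule — multiple of 3.
92 → 92 = 3·30 + 2 → Out. 24 → 24 = 3·8 → In. 64 → 64 = 3·21 + 1 → Out. 5 → 5 = 3·1 + 2 → Out.

Out, In, Out, Out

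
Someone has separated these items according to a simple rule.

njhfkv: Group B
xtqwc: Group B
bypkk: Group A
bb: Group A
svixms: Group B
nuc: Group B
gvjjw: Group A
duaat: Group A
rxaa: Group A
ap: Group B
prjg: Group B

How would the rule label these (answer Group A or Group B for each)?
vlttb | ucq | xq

Group A, Group B, Group B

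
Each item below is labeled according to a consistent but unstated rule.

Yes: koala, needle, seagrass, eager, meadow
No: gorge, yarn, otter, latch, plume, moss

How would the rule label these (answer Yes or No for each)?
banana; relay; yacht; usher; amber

Yes, No, No, No, No

One predicate separates the groups cleanly: has ≥ 3 vowels.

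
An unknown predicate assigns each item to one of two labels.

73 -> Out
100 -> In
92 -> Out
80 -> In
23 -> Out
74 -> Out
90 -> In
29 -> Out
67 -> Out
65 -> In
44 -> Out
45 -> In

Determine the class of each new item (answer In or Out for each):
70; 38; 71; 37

In, Out, Out, Out

All 'In' examples share one property — multiple of 5 — and every 'Out' example lacks it.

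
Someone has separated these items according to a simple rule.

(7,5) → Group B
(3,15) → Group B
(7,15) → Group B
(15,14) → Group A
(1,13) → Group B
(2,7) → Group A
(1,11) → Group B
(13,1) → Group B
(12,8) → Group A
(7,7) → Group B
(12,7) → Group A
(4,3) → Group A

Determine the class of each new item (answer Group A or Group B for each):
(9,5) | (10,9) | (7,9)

Group B, Group A, Group B

The distinguishing property — product is even — holds for all the 'Group A' cases and none of the 'Group B' cases.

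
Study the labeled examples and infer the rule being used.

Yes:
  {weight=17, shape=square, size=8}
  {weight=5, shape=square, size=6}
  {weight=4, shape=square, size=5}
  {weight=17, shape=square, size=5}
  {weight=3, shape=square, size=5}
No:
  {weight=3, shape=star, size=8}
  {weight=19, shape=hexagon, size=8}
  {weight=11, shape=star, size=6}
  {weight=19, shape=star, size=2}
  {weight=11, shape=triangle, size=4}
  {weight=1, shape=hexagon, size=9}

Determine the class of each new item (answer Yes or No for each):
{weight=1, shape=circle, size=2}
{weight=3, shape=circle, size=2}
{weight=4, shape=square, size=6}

No, No, Yes

One predicate separates the groups cleanly: shape is square.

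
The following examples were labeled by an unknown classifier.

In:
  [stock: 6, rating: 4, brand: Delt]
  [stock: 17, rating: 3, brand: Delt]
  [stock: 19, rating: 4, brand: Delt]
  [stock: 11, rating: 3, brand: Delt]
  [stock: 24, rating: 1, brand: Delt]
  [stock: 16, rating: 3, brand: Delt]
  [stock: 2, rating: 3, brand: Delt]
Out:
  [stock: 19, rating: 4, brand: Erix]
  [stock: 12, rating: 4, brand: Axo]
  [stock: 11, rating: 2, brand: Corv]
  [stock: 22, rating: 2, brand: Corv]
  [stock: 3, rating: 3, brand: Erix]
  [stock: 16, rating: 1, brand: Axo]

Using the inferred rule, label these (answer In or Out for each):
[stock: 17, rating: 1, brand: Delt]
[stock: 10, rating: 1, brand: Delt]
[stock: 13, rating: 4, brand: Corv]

In, In, Out

All 'In' examples share one property — brand is Delt — and every 'Out' example lacks it.
In: [stock: 17, rating: 1, brand: Delt], since brand is Delt.
In: [stock: 10, rating: 1, brand: Delt], since brand is Delt.
Out: [stock: 13, rating: 4, brand: Corv], since brand is Corv.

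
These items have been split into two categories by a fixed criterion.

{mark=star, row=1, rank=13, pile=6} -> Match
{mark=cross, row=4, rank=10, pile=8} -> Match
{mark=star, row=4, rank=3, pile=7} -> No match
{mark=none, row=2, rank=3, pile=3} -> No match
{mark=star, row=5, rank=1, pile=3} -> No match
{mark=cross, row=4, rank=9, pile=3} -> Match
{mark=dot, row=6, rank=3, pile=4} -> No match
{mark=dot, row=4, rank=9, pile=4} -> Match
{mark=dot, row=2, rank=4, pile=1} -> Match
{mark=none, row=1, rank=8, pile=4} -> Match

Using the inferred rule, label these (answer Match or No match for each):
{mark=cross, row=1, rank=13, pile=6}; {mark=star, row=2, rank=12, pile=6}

Match, Match

A rule that fits every label: rank ≥ 4 — true of each 'Match' example, false of each 'No match' one.
{mark=cross, row=1, rank=13, pile=6} — rank = 13, hence Match.
{mark=star, row=2, rank=12, pile=6} — rank = 12, hence Match.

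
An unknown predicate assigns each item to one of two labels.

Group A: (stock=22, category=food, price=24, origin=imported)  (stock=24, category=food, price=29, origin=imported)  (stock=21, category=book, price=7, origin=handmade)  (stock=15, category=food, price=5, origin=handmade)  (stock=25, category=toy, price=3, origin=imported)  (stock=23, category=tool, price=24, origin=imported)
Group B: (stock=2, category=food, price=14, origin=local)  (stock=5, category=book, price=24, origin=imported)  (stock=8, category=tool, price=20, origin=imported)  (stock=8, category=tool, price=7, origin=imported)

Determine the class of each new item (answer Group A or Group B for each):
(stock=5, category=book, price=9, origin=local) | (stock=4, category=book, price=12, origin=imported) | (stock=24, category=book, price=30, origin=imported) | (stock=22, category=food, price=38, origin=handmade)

The distinguishing property — stock ≥ 15 — holds for all the 'Group A' cases and none of the 'Group B' cases.

Group B, Group B, Group A, Group A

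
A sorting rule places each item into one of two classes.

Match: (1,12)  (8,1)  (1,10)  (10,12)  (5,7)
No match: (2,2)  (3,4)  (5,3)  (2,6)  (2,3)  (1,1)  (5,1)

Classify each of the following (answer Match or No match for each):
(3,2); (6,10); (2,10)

No match, Match, Match

'Match' ⟺ sum ≥ 9.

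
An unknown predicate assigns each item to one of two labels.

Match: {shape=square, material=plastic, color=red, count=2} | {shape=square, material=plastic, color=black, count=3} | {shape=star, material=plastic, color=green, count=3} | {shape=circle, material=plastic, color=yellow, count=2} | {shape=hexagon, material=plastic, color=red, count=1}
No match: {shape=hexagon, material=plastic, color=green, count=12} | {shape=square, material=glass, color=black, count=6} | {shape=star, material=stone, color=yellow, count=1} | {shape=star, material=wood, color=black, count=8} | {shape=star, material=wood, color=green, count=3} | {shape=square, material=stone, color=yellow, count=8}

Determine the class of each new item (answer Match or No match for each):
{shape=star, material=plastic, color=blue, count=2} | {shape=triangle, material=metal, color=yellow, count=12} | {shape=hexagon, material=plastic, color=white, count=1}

Match, No match, Match

The pattern is that an item is 'Match' exactly when: material is plastic AND count ≤ 3.
{shape=star, material=plastic, color=blue, count=2} → material is plastic, count = 2 → Match. {shape=triangle, material=metal, color=yellow, count=12} → material is metal, count = 12 → No match. {shape=hexagon, material=plastic, color=white, count=1} → material is plastic, count = 1 → Match.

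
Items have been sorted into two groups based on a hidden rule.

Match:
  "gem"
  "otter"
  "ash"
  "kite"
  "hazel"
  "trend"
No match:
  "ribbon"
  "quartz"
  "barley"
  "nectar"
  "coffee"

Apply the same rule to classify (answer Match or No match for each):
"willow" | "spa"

No match, Match

The distinguishing property — length ≤ 5 — holds for all the 'Match' cases and none of the 'No match' cases.
"willow": length 6, does not fit → No match.
"spa": length 3, satisfies this → Match.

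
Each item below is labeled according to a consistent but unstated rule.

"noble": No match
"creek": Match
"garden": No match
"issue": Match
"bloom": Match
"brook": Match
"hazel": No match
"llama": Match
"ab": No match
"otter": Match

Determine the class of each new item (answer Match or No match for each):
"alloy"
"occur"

The distinguishing property — has a double letter — holds for all the 'Match' cases and none of the 'No match' cases.
"alloy" — 'll' doubled, hence Match.
"occur" — 'cc' doubled, hence Match.

Match, Match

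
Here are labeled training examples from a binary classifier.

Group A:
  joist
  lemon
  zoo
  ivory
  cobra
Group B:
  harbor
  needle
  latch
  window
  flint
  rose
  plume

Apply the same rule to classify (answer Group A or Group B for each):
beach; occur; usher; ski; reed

The rule appears to be: odd length AND contains 'o'.
beach — length 5, no 'o', hence Group B. occur — length 5, has 'o', hence Group A. usher — length 5, no 'o', hence Group B. ski — length 3, no 'o', hence Group B. reed — length 4, no 'o', hence Group B.

Group B, Group A, Group B, Group B, Group B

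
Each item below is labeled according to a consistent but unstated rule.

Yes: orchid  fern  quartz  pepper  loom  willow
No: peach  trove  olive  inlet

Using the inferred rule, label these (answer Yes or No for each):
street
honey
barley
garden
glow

Yes, No, Yes, Yes, Yes

Comparing the two groups points to one rule — even length.
street: Yes (length 6).
honey: No (length 5).
barley: Yes (length 6).
garden: Yes (length 6).
glow: Yes (length 4).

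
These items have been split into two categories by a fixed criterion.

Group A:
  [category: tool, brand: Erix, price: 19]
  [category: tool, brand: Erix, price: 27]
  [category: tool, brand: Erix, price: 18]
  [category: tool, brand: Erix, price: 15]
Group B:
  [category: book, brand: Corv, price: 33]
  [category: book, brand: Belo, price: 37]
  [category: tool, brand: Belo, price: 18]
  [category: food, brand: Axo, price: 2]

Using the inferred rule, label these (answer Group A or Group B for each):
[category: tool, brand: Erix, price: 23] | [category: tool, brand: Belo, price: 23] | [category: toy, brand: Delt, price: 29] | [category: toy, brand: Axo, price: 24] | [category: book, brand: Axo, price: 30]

Group A, Group B, Group B, Group B, Group B

The pattern is that an item is 'Group A' exactly when: brand is Erix.
[category: tool, brand: Erix, price: 23] — brand is Erix, hence Group A. [category: tool, brand: Belo, price: 23] — brand is Belo, hence Group B. [category: toy, brand: Delt, price: 29] — brand is Delt, hence Group B. [category: toy, brand: Axo, price: 24] — brand is Axo, hence Group B. [category: book, brand: Axo, price: 30] — brand is Axo, hence Group B.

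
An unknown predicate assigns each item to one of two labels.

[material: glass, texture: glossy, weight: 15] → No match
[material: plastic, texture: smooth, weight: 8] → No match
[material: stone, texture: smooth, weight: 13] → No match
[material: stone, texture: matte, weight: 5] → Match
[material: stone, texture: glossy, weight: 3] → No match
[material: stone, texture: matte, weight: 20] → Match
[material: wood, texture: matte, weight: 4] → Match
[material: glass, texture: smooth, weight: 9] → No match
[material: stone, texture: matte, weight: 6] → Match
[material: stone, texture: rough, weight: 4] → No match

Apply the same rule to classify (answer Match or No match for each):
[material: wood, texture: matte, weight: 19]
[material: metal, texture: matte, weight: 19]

Comparing the two groups points to one rule — texture is matte.
Match: [material: wood, texture: matte, weight: 19], since texture is matte.
Match: [material: metal, texture: matte, weight: 19], since texture is matte.

Match, Match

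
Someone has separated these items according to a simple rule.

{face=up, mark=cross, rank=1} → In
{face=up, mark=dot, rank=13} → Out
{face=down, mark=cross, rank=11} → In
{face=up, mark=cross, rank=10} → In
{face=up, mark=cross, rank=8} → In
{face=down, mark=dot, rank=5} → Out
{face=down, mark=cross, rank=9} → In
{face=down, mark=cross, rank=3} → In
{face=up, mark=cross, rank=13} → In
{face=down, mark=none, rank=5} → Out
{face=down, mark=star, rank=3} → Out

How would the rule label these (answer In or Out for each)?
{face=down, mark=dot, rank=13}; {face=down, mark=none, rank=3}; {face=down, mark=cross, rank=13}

Rule: mark is cross. This holds for each 'In' example and fails for each 'Out' one.
{face=down, mark=dot, rank=13} — mark is dot, hence Out. {face=down, mark=none, rank=3} — mark is none, hence Out. {face=down, mark=cross, rank=13} — mark is cross, hence In.

Out, Out, In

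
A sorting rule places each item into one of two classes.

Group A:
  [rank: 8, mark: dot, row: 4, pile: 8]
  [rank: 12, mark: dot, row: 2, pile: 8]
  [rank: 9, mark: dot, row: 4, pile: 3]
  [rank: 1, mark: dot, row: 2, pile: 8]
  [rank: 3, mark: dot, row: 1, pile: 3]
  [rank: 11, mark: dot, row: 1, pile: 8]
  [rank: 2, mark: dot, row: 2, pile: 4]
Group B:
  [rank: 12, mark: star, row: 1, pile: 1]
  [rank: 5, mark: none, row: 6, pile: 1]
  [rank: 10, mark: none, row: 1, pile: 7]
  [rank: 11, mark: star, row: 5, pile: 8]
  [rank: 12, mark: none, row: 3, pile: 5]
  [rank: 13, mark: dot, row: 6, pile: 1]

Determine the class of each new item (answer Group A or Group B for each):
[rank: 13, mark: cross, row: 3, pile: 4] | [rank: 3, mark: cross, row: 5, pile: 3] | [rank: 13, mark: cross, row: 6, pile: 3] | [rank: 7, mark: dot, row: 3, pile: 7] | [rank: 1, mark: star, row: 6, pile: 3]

Group B, Group B, Group B, Group A, Group B

The classifier is using: mark is dot AND row ≤ 4.
[rank: 13, mark: cross, row: 3, pile: 4]: Group B (mark is cross, row = 3). [rank: 3, mark: cross, row: 5, pile: 3]: Group B (mark is cross, row = 5). [rank: 13, mark: cross, row: 6, pile: 3]: Group B (mark is cross, row = 6). [rank: 7, mark: dot, row: 3, pile: 7]: Group A (mark is dot, row = 3). [rank: 1, mark: star, row: 6, pile: 3]: Group B (mark is star, row = 6).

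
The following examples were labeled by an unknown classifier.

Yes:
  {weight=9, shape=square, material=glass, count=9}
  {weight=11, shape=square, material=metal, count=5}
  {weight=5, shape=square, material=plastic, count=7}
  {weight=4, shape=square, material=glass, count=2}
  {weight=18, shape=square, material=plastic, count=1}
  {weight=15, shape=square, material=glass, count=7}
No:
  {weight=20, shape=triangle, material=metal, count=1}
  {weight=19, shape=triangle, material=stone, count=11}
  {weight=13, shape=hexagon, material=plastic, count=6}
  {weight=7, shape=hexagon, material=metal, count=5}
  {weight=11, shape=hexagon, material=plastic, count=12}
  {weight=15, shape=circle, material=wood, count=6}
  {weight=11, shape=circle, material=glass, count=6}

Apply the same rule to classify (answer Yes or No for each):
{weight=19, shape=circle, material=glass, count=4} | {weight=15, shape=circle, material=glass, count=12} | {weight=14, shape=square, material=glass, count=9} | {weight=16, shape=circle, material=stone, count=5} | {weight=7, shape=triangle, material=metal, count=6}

The simplest hypothesis consistent with all the labels is: shape is square.
{weight=19, shape=circle, material=glass, count=4} — shape is circle, hence No. {weight=15, shape=circle, material=glass, count=12} — shape is circle, hence No. {weight=14, shape=square, material=glass, count=9} — shape is square, hence Yes. {weight=16, shape=circle, material=stone, count=5} — shape is circle, hence No. {weight=7, shape=triangle, material=metal, count=6} — shape is triangle, hence No.

No, No, Yes, No, No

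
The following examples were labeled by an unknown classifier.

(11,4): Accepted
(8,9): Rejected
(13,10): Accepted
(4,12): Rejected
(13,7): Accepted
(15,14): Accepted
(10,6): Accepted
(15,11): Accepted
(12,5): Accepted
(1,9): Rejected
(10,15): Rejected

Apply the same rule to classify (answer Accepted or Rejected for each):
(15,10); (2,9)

All 'Accepted' examples share one property — first > second — and every 'Rejected' example lacks it.
(15,10) — 15 > 10, hence Accepted. (2,9) — 2 < 9, hence Rejected.

Accepted, Rejected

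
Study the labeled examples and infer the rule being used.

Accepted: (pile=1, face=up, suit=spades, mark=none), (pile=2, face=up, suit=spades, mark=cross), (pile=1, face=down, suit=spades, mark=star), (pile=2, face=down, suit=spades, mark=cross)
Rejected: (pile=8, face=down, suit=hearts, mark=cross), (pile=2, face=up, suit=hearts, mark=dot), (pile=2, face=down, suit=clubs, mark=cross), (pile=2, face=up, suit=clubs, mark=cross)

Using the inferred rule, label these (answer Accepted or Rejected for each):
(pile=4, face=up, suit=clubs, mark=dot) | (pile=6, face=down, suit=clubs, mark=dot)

All 'Accepted' examples share one property — suit is spades — and every 'Rejected' example lacks it.
(pile=4, face=up, suit=clubs, mark=dot): Rejected (suit is clubs).
(pile=6, face=down, suit=clubs, mark=dot): Rejected (suit is clubs).

Rejected, Rejected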